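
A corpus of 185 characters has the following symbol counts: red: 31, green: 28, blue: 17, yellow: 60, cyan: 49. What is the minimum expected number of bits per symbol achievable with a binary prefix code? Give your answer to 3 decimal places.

Probabilities are the counts divided by 185.
Repeatedly combine the two least-probable nodes; the expected code length is the sum of the merged weights.
merge 17/185 + 28/185 → 9/37
merge 31/185 + 9/37 → 76/185
merge 49/185 + 12/37 → 109/185
merge 76/185 + 109/185 → 1
L = 9/37 + 76/185 + 109/185 + 1 = 83/37 ≈ 2.243 bits/symbol.

2.243 bits/symbol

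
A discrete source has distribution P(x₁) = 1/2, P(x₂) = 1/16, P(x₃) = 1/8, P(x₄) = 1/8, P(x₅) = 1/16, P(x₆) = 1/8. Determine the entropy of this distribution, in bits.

Each probability is a power of 1/2, so log₂(1/p) is an integer.
H = Σ p·log₂(1/p) = 1/2·1 + 1/16·4 + 1/8·3 + 1/8·3 + 1/16·4 + 1/8·3 = 2.125 bits.

2.125 bits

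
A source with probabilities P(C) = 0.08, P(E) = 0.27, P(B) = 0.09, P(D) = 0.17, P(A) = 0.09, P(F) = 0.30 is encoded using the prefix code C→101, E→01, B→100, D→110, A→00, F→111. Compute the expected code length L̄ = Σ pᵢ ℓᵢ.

2.64 bits/symbol

L̄ = Σ pᵢ·ℓᵢ = 0.08·3 + 0.27·2 + 0.09·3 + 0.17·3 + 0.09·2 + 0.30·3 = 2.64 bits/symbol.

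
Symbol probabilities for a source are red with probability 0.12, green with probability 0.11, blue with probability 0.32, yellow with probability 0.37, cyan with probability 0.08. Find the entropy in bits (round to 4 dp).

H = −Σ pᵢ log₂ pᵢ.
−0.12·log₂(0.12) = 0.3671
−0.11·log₂(0.11) = 0.3503
−0.32·log₂(0.32) = 0.5260
−0.37·log₂(0.37) = 0.5307
−0.08·log₂(0.08) = 0.2915
Sum ≈ 2.0656 → 2.0656 bits.

2.0656 bits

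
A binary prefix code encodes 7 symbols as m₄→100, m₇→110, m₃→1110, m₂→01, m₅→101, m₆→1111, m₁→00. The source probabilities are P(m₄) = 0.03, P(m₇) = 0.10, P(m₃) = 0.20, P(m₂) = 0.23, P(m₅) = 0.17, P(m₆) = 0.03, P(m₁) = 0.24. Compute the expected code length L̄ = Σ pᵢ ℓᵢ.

L̄ = Σ pᵢ·ℓᵢ = 0.03·3 + 0.10·3 + 0.20·4 + 0.23·2 + 0.17·3 + 0.03·4 + 0.24·2 = 2.76 bits/symbol.

2.76 bits/symbol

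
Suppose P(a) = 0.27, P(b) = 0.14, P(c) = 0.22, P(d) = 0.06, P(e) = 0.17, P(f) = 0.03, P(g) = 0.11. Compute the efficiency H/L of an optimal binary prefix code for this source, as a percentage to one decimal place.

98.8%

Entropy H = −Σ p log₂ p ≈ 2.5679 bits.
Huffman merges: 3/100+3/50→9/100; 9/100+11/100→1/5; 7/50+17/100→31/100; 1/5+11/50→21/50; 27/100+31/100→29/50; 21/50+29/50→1. L = 13/5 ≈ 2.6000.
Efficiency = H/L = 2.5679/2.6000 = 98.8%.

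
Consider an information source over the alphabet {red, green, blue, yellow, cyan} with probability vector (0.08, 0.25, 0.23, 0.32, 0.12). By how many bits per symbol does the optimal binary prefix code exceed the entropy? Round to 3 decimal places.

0.028 bits

Entropy H = −Σ p log₂ p ≈ 2.1723 bits.
Huffman merges: 2/25+3/25→1/5; 1/5+23/100→43/100; 1/4+8/25→57/100; 43/100+57/100→1. L = 11/5 ≈ 2.2000.
L − H = 2.2000 − 2.1723 = 0.028 bits.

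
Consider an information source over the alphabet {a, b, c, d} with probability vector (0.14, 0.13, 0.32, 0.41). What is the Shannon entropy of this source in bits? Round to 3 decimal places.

H = −Σ pᵢ log₂ pᵢ.
−0.14·log₂(0.14) = 0.3971
−0.13·log₂(0.13) = 0.3826
−0.32·log₂(0.32) = 0.5260
−0.41·log₂(0.41) = 0.5274
Sum ≈ 1.8332 → 1.833 bits.

1.833 bits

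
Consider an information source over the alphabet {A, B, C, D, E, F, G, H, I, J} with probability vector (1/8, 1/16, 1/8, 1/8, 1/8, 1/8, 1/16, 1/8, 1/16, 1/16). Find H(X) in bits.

Each probability is a power of 1/2, so log₂(1/p) is an integer.
H = Σ p·log₂(1/p) = 1/8·3 + 1/16·4 + 1/8·3 + 1/8·3 + 1/8·3 + 1/8·3 + 1/16·4 + 1/8·3 + 1/16·4 + 1/16·4 = 3.25 bits.

3.25 bits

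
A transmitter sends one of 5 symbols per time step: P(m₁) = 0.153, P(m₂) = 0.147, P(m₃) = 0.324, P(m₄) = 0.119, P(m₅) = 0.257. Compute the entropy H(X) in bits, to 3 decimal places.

H = −Σ pᵢ log₂ pᵢ.
−0.153·log₂(0.153) = 0.4144
−0.147·log₂(0.147) = 0.4066
−0.324·log₂(0.324) = 0.5268
−0.119·log₂(0.119) = 0.3654
−0.257·log₂(0.257) = 0.5038
Sum ≈ 2.2170 → 2.217 bits.

2.217 bits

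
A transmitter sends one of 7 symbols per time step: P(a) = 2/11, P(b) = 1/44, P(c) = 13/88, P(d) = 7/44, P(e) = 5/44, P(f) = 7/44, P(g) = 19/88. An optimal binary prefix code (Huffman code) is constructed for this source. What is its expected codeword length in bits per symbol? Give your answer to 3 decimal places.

2.739 bits/symbol

Repeatedly combine the two least-probable nodes; the expected code length is the sum of the merged weights.
merge 1/44 + 5/44 → 3/22
merge 3/22 + 13/88 → 25/88
merge 7/44 + 7/44 → 7/22
merge 2/11 + 19/88 → 35/88
merge 25/88 + 7/22 → 53/88
merge 35/88 + 53/88 → 1
L = 3/22 + 25/88 + 7/22 + 35/88 + 53/88 + 1 = 241/88 ≈ 2.739 bits/symbol.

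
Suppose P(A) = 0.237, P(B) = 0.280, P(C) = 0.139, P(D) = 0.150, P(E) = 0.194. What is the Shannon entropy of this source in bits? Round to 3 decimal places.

H = −Σ pᵢ log₂ pᵢ.
−0.237·log₂(0.237) = 0.4923
−0.280·log₂(0.280) = 0.5142
−0.139·log₂(0.139) = 0.3957
−0.150·log₂(0.150) = 0.4105
−0.194·log₂(0.194) = 0.4590
Sum ≈ 2.2717 → 2.272 bits.

2.272 bits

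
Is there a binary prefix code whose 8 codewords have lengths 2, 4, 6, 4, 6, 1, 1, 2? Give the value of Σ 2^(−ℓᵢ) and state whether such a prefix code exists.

1.65625; no

With common denominator 2^6 = 64: Σ 2^(−ℓᵢ) = 16/64 + 4/64 + 1/64 + 4/64 + 1/64 + 32/64 + 32/64 + 16/64 = 106/64 = 1.65625.
Kraft's inequality requires Σ ≤ 1; here Σ = 1.65625 > 1, so no such prefix code exists.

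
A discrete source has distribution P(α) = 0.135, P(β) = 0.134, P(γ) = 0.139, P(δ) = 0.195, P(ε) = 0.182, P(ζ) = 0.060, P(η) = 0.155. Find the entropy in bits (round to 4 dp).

2.7420 bits

H = −Σ pᵢ log₂ pᵢ.
−0.135·log₂(0.135) = 0.3900
−0.134·log₂(0.134) = 0.3886
−0.139·log₂(0.139) = 0.3957
−0.195·log₂(0.195) = 0.4599
−0.182·log₂(0.182) = 0.4474
−0.060·log₂(0.060) = 0.2435
−0.155·log₂(0.155) = 0.4169
Sum ≈ 2.7420 → 2.7420 bits.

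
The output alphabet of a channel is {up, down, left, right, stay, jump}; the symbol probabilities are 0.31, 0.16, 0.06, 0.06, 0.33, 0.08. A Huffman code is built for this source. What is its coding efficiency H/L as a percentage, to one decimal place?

97.1%

Entropy H = −Σ p log₂ p ≈ 2.2532 bits.
Huffman merges: 3/50+3/50→3/25; 2/25+3/25→1/5; 4/25+1/5→9/25; 31/100+33/100→16/25; 9/25+16/25→1. L = 58/25 ≈ 2.3200.
Efficiency = H/L = 2.2532/2.3200 = 97.1%.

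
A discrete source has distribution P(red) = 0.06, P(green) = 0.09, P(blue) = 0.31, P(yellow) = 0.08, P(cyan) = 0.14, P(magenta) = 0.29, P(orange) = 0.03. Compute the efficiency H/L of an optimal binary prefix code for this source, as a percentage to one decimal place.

Entropy H = −Σ p log₂ p ≈ 2.4383 bits.
Huffman merges: 3/100+3/50→9/100; 2/25+9/100→17/100; 9/100+7/50→23/100; 17/100+23/100→2/5; 29/100+31/100→3/5; 2/5+3/5→1. L = 249/100 ≈ 2.4900.
Efficiency = H/L = 2.4383/2.4900 = 97.9%.

97.9%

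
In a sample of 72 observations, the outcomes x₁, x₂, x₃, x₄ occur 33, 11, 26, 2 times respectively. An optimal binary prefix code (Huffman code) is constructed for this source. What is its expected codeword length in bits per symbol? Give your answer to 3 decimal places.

1.722 bits/symbol

Probabilities are the counts divided by 72.
Repeatedly combine the two least-probable nodes; the expected code length is the sum of the merged weights.
merge 1/36 + 11/72 → 13/72
merge 13/72 + 13/36 → 13/24
merge 11/24 + 13/24 → 1
L = 13/72 + 13/24 + 1 = 31/18 ≈ 1.722 bits/symbol.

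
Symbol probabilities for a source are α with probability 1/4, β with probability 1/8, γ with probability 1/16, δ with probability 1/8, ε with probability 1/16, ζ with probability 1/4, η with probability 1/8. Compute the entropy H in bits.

2.625 bits

Each probability is a power of 1/2, so log₂(1/p) is an integer.
H = Σ p·log₂(1/p) = 1/4·2 + 1/8·3 + 1/16·4 + 1/8·3 + 1/16·4 + 1/4·2 + 1/8·3 = 2.625 bits.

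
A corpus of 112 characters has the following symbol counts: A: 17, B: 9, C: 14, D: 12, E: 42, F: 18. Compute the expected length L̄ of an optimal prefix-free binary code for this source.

Probabilities are the counts divided by 112.
Repeatedly combine the two least-probable nodes; the expected code length is the sum of the merged weights.
merge 9/112 + 3/28 → 3/16
merge 1/8 + 17/112 → 31/112
merge 9/56 + 3/16 → 39/112
merge 31/112 + 39/112 → 5/8
merge 3/8 + 5/8 → 1
L = 3/16 + 31/112 + 39/112 + 5/8 + 1 = 39/16 = 2.4375 bits/symbol.

2.4375 bits/symbol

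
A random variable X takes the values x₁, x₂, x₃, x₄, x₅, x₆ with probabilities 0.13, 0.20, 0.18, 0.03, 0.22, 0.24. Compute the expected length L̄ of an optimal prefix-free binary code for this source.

2.5 bits/symbol

Repeatedly combine the two least-probable nodes; the expected code length is the sum of the merged weights.
merge 3/100 + 13/100 → 4/25
merge 4/25 + 9/50 → 17/50
merge 1/5 + 11/50 → 21/50
merge 6/25 + 17/50 → 29/50
merge 21/50 + 29/50 → 1
L = 4/25 + 17/50 + 21/50 + 29/50 + 1 = 5/2 = 2.5 bits/symbol.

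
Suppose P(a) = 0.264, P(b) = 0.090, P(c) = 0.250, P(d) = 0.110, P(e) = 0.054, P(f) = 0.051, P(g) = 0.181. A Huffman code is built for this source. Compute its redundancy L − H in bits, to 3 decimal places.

Entropy H = −Σ p log₂ p ≈ 2.5629 bits.
Huffman merges: 51/1000+27/500→21/200; 9/100+21/200→39/200; 11/100+181/1000→291/1000; 39/200+1/4→89/200; 33/125+291/1000→111/200; 89/200+111/200→1. L = 2591/1000 ≈ 2.5910.
L − H = 2.5910 − 2.5629 = 0.028 bits.

0.028 bits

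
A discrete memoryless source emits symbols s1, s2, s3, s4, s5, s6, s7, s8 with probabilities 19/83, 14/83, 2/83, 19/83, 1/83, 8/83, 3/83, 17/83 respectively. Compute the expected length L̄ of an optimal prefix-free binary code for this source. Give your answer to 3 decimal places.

Repeatedly combine the two least-probable nodes; the expected code length is the sum of the merged weights.
merge 1/83 + 2/83 → 3/83
merge 3/83 + 3/83 → 6/83
merge 6/83 + 8/83 → 14/83
merge 14/83 + 14/83 → 28/83
merge 17/83 + 19/83 → 36/83
merge 19/83 + 28/83 → 47/83
merge 36/83 + 47/83 → 1
L = 3/83 + 6/83 + 14/83 + 28/83 + 36/83 + 47/83 + 1 = 217/83 ≈ 2.614 bits/symbol.

2.614 bits/symbol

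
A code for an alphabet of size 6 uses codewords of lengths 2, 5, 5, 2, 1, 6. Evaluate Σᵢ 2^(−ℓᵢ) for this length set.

With common denominator 2^6 = 64: Σ 2^(−ℓᵢ) = 16/64 + 2/64 + 2/64 + 16/64 + 32/64 + 1/64 = 69/64 = 1.078125.

1.078125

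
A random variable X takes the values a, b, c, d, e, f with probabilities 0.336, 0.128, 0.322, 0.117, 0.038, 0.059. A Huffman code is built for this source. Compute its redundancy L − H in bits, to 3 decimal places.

Entropy H = −Σ p log₂ p ≈ 2.2171 bits.
Huffman merges: 19/500+59/1000→97/1000; 97/1000+117/1000→107/500; 16/125+107/500→171/500; 161/500+42/125→329/500; 171/500+329/500→1. L = 2311/1000 ≈ 2.3110.
L − H = 2.3110 − 2.2171 = 0.094 bits.

0.094 bits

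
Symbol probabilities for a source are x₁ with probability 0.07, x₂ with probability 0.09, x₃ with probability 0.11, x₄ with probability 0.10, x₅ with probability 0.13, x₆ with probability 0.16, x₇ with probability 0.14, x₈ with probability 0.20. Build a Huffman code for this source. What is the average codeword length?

Repeatedly combine the two least-probable nodes; the expected code length is the sum of the merged weights.
merge 7/100 + 9/100 → 4/25
merge 1/10 + 11/100 → 21/100
merge 13/100 + 7/50 → 27/100
merge 4/25 + 4/25 → 8/25
merge 1/5 + 21/100 → 41/100
merge 27/100 + 8/25 → 59/100
merge 41/100 + 59/100 → 1
L = 4/25 + 21/100 + 27/100 + 8/25 + 41/100 + 59/100 + 1 = 74/25 = 2.96 bits/symbol.

2.96 bits/symbol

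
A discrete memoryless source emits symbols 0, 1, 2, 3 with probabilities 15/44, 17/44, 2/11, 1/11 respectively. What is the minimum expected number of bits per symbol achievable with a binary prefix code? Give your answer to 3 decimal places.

1.886 bits/symbol

Repeatedly combine the two least-probable nodes; the expected code length is the sum of the merged weights.
merge 1/11 + 2/11 → 3/11
merge 3/11 + 15/44 → 27/44
merge 17/44 + 27/44 → 1
L = 3/11 + 27/44 + 1 = 83/44 ≈ 1.886 bits/symbol.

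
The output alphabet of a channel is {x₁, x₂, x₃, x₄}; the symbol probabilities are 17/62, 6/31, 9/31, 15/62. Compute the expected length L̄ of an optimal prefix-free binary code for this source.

Repeatedly combine the two least-probable nodes; the expected code length is the sum of the merged weights.
merge 6/31 + 15/62 → 27/62
merge 17/62 + 9/31 → 35/62
merge 27/62 + 35/62 → 1
L = 27/62 + 35/62 + 1 = 2 bits/symbol.

2 bits/symbol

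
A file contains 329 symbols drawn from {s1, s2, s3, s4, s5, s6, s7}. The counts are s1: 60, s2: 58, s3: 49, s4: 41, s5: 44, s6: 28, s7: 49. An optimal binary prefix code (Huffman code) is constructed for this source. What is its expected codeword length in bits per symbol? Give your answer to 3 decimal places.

Probabilities are the counts divided by 329.
Repeatedly combine the two least-probable nodes; the expected code length is the sum of the merged weights.
merge 4/47 + 41/329 → 69/329
merge 44/329 + 7/47 → 93/329
merge 7/47 + 58/329 → 107/329
merge 60/329 + 69/329 → 129/329
merge 93/329 + 107/329 → 200/329
merge 129/329 + 200/329 → 1
L = 69/329 + 93/329 + 107/329 + 129/329 + 200/329 + 1 = 927/329 ≈ 2.818 bits/symbol.

2.818 bits/symbol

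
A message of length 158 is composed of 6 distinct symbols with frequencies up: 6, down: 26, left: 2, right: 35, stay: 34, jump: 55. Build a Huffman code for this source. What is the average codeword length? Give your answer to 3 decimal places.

Probabilities are the counts divided by 158.
Repeatedly combine the two least-probable nodes; the expected code length is the sum of the merged weights.
merge 1/79 + 3/79 → 4/79
merge 4/79 + 13/79 → 17/79
merge 17/79 + 17/79 → 34/79
merge 35/158 + 55/158 → 45/79
merge 34/79 + 45/79 → 1
L = 4/79 + 17/79 + 34/79 + 45/79 + 1 = 179/79 ≈ 2.266 bits/symbol.

2.266 bits/symbol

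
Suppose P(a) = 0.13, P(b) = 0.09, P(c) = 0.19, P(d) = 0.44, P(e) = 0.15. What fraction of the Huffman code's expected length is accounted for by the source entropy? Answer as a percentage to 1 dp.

98.2%

Entropy H = −Σ p log₂ p ≈ 2.0822 bits.
Huffman merges: 9/100+13/100→11/50; 3/20+19/100→17/50; 11/50+17/50→14/25; 11/25+14/25→1. L = 53/25 ≈ 2.1200.
Efficiency = H/L = 2.0822/2.1200 = 98.2%.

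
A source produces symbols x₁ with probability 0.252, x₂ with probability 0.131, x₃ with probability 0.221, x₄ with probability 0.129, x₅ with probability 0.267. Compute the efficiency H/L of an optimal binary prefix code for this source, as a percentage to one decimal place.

99.8%

Entropy H = −Σ p log₂ p ≈ 2.2564 bits.
Huffman merges: 129/1000+131/1000→13/50; 221/1000+63/250→473/1000; 13/50+267/1000→527/1000; 473/1000+527/1000→1. L = 113/50 ≈ 2.2600.
Efficiency = H/L = 2.2564/2.2600 = 99.8%.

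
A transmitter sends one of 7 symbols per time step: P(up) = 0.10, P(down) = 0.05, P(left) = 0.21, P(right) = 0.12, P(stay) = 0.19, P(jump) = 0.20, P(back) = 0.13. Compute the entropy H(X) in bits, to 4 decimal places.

H = −Σ pᵢ log₂ pᵢ.
−0.10·log₂(0.10) = 0.3322
−0.05·log₂(0.05) = 0.2161
−0.21·log₂(0.21) = 0.4728
−0.12·log₂(0.12) = 0.3671
−0.19·log₂(0.19) = 0.4552
−0.20·log₂(0.20) = 0.4644
−0.13·log₂(0.13) = 0.3826
Sum ≈ 2.6904 → 2.6904 bits.

2.6904 bits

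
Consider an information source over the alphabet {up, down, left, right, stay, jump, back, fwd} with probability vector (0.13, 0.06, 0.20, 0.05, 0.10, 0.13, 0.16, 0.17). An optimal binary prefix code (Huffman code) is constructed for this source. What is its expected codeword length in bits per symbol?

Repeatedly combine the two least-probable nodes; the expected code length is the sum of the merged weights.
merge 1/20 + 3/50 → 11/100
merge 1/10 + 11/100 → 21/100
merge 13/100 + 13/100 → 13/50
merge 4/25 + 17/100 → 33/100
merge 1/5 + 21/100 → 41/100
merge 13/50 + 33/100 → 59/100
merge 41/100 + 59/100 → 1
L = 11/100 + 21/100 + 13/50 + 33/100 + 41/100 + 59/100 + 1 = 291/100 = 2.91 bits/symbol.

2.91 bits/symbol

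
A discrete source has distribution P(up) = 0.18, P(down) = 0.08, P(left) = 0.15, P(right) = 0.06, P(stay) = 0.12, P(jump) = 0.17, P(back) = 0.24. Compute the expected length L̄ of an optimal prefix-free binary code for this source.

Repeatedly combine the two least-probable nodes; the expected code length is the sum of the merged weights.
merge 3/50 + 2/25 → 7/50
merge 3/25 + 7/50 → 13/50
merge 3/20 + 17/100 → 8/25
merge 9/50 + 6/25 → 21/50
merge 13/50 + 8/25 → 29/50
merge 21/50 + 29/50 → 1
L = 7/50 + 13/50 + 8/25 + 21/50 + 29/50 + 1 = 68/25 = 2.72 bits/symbol.

2.72 bits/symbol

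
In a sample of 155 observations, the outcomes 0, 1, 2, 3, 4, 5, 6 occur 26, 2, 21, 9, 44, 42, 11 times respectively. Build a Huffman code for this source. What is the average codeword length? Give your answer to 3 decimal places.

2.490 bits/symbol

Probabilities are the counts divided by 155.
Repeatedly combine the two least-probable nodes; the expected code length is the sum of the merged weights.
merge 2/155 + 9/155 → 11/155
merge 11/155 + 11/155 → 22/155
merge 21/155 + 22/155 → 43/155
merge 26/155 + 42/155 → 68/155
merge 43/155 + 44/155 → 87/155
merge 68/155 + 87/155 → 1
L = 11/155 + 22/155 + 43/155 + 68/155 + 87/155 + 1 = 386/155 ≈ 2.490 bits/symbol.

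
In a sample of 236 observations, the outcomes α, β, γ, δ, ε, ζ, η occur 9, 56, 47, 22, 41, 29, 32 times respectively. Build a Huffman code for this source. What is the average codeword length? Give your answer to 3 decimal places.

2.695 bits/symbol

Probabilities are the counts divided by 236.
Repeatedly combine the two least-probable nodes; the expected code length is the sum of the merged weights.
merge 9/236 + 11/118 → 31/236
merge 29/236 + 31/236 → 15/59
merge 8/59 + 41/236 → 73/236
merge 47/236 + 14/59 → 103/236
merge 15/59 + 73/236 → 133/236
merge 103/236 + 133/236 → 1
L = 31/236 + 15/59 + 73/236 + 103/236 + 133/236 + 1 = 159/59 ≈ 2.695 bits/symbol.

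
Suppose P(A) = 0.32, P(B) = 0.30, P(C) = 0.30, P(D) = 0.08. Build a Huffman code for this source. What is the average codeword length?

2 bits/symbol

Repeatedly combine the two least-probable nodes; the expected code length is the sum of the merged weights.
merge 2/25 + 3/10 → 19/50
merge 3/10 + 8/25 → 31/50
merge 19/50 + 31/50 → 1
L = 19/50 + 31/50 + 1 = 2 bits/symbol.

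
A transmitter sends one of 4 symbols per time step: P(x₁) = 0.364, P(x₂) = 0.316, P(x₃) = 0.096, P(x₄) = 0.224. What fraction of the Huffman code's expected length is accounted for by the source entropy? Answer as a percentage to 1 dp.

95.3%

Entropy H = −Σ p log₂ p ≈ 1.8639 bits.
Huffman merges: 12/125+28/125→8/25; 79/250+8/25→159/250; 91/250+159/250→1. L = 489/250 ≈ 1.9560.
Efficiency = H/L = 1.8639/1.9560 = 95.3%.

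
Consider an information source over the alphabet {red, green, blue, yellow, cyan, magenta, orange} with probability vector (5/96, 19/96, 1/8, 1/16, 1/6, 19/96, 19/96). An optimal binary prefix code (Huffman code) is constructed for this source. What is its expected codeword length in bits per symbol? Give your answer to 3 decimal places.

2.719 bits/symbol

Repeatedly combine the two least-probable nodes; the expected code length is the sum of the merged weights.
merge 5/96 + 1/16 → 11/96
merge 11/96 + 1/8 → 23/96
merge 1/6 + 19/96 → 35/96
merge 19/96 + 19/96 → 19/48
merge 23/96 + 35/96 → 29/48
merge 19/48 + 29/48 → 1
L = 11/96 + 23/96 + 35/96 + 19/48 + 29/48 + 1 = 87/32 ≈ 2.719 bits/symbol.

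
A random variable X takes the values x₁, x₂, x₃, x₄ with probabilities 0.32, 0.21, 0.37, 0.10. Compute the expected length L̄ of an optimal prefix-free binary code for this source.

1.94 bits/symbol

Repeatedly combine the two least-probable nodes; the expected code length is the sum of the merged weights.
merge 1/10 + 21/100 → 31/100
merge 31/100 + 8/25 → 63/100
merge 37/100 + 63/100 → 1
L = 31/100 + 63/100 + 1 = 97/50 = 1.94 bits/symbol.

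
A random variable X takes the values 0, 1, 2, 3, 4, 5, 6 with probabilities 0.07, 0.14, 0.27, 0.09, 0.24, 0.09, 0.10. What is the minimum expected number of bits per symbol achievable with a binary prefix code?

2.65 bits/symbol

Repeatedly combine the two least-probable nodes; the expected code length is the sum of the merged weights.
merge 7/100 + 9/100 → 4/25
merge 9/100 + 1/10 → 19/100
merge 7/50 + 4/25 → 3/10
merge 19/100 + 6/25 → 43/100
merge 27/100 + 3/10 → 57/100
merge 43/100 + 57/100 → 1
L = 4/25 + 19/100 + 3/10 + 43/100 + 57/100 + 1 = 53/20 = 2.65 bits/symbol.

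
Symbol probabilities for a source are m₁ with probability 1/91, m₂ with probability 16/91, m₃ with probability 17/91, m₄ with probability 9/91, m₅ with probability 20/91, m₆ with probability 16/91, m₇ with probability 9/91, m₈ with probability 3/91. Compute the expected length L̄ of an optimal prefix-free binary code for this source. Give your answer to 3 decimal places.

Repeatedly combine the two least-probable nodes; the expected code length is the sum of the merged weights.
merge 1/91 + 3/91 → 4/91
merge 4/91 + 9/91 → 1/7
merge 9/91 + 1/7 → 22/91
merge 16/91 + 16/91 → 32/91
merge 17/91 + 20/91 → 37/91
merge 22/91 + 32/91 → 54/91
merge 37/91 + 54/91 → 1
L = 4/91 + 1/7 + 22/91 + 32/91 + 37/91 + 54/91 + 1 = 253/91 ≈ 2.780 bits/symbol.

2.780 bits/symbol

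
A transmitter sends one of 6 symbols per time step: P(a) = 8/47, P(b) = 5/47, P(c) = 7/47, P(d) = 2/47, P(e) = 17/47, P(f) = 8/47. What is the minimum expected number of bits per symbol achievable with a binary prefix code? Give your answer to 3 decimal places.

2.426 bits/symbol

Repeatedly combine the two least-probable nodes; the expected code length is the sum of the merged weights.
merge 2/47 + 5/47 → 7/47
merge 7/47 + 7/47 → 14/47
merge 8/47 + 8/47 → 16/47
merge 14/47 + 16/47 → 30/47
merge 17/47 + 30/47 → 1
L = 7/47 + 14/47 + 16/47 + 30/47 + 1 = 114/47 ≈ 2.426 bits/symbol.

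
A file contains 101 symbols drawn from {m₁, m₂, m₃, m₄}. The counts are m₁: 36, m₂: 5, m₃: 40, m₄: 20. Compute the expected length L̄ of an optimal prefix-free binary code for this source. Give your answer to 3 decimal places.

1.851 bits/symbol

Probabilities are the counts divided by 101.
Repeatedly combine the two least-probable nodes; the expected code length is the sum of the merged weights.
merge 5/101 + 20/101 → 25/101
merge 25/101 + 36/101 → 61/101
merge 40/101 + 61/101 → 1
L = 25/101 + 61/101 + 1 = 187/101 ≈ 1.851 bits/symbol.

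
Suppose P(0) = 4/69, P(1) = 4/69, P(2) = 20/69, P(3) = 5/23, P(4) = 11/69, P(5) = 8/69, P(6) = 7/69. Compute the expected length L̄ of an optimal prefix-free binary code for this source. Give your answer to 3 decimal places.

2.609 bits/symbol

Repeatedly combine the two least-probable nodes; the expected code length is the sum of the merged weights.
merge 4/69 + 4/69 → 8/69
merge 7/69 + 8/69 → 5/23
merge 8/69 + 11/69 → 19/69
merge 5/23 + 5/23 → 10/23
merge 19/69 + 20/69 → 13/23
merge 10/23 + 13/23 → 1
L = 8/69 + 5/23 + 19/69 + 10/23 + 13/23 + 1 = 60/23 ≈ 2.609 bits/symbol.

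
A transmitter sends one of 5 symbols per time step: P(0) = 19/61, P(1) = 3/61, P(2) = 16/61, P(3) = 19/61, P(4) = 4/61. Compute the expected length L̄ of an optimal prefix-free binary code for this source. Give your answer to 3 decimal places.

Repeatedly combine the two least-probable nodes; the expected code length is the sum of the merged weights.
merge 3/61 + 4/61 → 7/61
merge 7/61 + 16/61 → 23/61
merge 19/61 + 19/61 → 38/61
merge 23/61 + 38/61 → 1
L = 7/61 + 23/61 + 38/61 + 1 = 129/61 ≈ 2.115 bits/symbol.

2.115 bits/symbol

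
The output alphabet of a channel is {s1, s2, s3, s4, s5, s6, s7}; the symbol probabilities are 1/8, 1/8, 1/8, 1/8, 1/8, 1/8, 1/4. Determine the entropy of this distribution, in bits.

2.75 bits

Each probability is a power of 1/2, so log₂(1/p) is an integer.
H = Σ p·log₂(1/p) = 1/8·3 + 1/8·3 + 1/8·3 + 1/8·3 + 1/8·3 + 1/8·3 + 1/4·2 = 2.75 bits.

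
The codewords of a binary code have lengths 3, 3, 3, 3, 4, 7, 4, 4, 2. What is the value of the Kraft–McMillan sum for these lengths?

With common denominator 2^7 = 128: Σ 2^(−ℓᵢ) = 16/128 + 16/128 + 16/128 + 16/128 + 8/128 + 1/128 + 8/128 + 8/128 + 32/128 = 121/128 = 0.9453125.

0.9453125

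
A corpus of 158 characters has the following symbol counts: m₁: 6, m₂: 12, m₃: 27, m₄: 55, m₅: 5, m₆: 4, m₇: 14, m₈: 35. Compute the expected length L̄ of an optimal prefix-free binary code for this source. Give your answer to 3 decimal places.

Probabilities are the counts divided by 158.
Repeatedly combine the two least-probable nodes; the expected code length is the sum of the merged weights.
merge 2/79 + 5/158 → 9/158
merge 3/79 + 9/158 → 15/158
merge 6/79 + 7/79 → 13/79
merge 15/158 + 13/79 → 41/158
merge 27/158 + 35/158 → 31/79
merge 41/158 + 55/158 → 48/79
merge 31/79 + 48/79 → 1
L = 9/158 + 15/158 + 13/79 + 41/158 + 31/79 + 48/79 + 1 = 407/158 ≈ 2.576 bits/symbol.

2.576 bits/symbol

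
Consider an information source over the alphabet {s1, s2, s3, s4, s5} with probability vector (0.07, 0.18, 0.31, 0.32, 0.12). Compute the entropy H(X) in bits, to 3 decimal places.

H = −Σ pᵢ log₂ pᵢ.
−0.07·log₂(0.07) = 0.2686
−0.18·log₂(0.18) = 0.4453
−0.31·log₂(0.31) = 0.5238
−0.32·log₂(0.32) = 0.5260
−0.12·log₂(0.12) = 0.3671
Sum ≈ 2.1308 → 2.131 bits.

2.131 bits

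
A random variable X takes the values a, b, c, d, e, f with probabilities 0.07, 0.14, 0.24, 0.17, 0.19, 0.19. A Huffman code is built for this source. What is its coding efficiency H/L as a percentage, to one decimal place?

Entropy H = −Σ p log₂ p ≈ 2.5048 bits.
Huffman merges: 7/100+7/50→21/100; 17/100+19/100→9/25; 19/100+21/100→2/5; 6/25+9/25→3/5; 2/5+3/5→1. L = 257/100 ≈ 2.5700.
Efficiency = H/L = 2.5048/2.5700 = 97.5%.

97.5%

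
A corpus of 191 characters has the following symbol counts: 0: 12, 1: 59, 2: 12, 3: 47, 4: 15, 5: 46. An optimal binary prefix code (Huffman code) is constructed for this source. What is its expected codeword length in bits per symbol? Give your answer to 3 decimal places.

2.330 bits/symbol

Probabilities are the counts divided by 191.
Repeatedly combine the two least-probable nodes; the expected code length is the sum of the merged weights.
merge 12/191 + 12/191 → 24/191
merge 15/191 + 24/191 → 39/191
merge 39/191 + 46/191 → 85/191
merge 47/191 + 59/191 → 106/191
merge 85/191 + 106/191 → 1
L = 24/191 + 39/191 + 85/191 + 106/191 + 1 = 445/191 ≈ 2.330 bits/symbol.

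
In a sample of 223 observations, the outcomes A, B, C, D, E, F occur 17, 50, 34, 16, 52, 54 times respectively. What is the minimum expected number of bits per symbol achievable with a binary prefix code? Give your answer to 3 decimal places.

2.448 bits/symbol

Probabilities are the counts divided by 223.
Repeatedly combine the two least-probable nodes; the expected code length is the sum of the merged weights.
merge 16/223 + 17/223 → 33/223
merge 33/223 + 34/223 → 67/223
merge 50/223 + 52/223 → 102/223
merge 54/223 + 67/223 → 121/223
merge 102/223 + 121/223 → 1
L = 33/223 + 67/223 + 102/223 + 121/223 + 1 = 546/223 ≈ 2.448 bits/symbol.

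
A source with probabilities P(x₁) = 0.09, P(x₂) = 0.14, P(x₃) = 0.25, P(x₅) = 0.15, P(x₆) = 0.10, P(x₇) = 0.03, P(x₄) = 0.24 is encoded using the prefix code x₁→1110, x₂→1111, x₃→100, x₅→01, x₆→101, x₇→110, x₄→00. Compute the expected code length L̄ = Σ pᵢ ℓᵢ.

2.84 bits/symbol

L̄ = Σ pᵢ·ℓᵢ = 0.09·4 + 0.14·4 + 0.25·3 + 0.15·2 + 0.10·3 + 0.03·3 + 0.24·2 = 2.84 bits/symbol.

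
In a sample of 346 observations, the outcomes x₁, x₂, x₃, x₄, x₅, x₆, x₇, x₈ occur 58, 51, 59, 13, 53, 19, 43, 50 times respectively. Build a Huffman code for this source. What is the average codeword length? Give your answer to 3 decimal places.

Probabilities are the counts divided by 346.
Repeatedly combine the two least-probable nodes; the expected code length is the sum of the merged weights.
merge 13/346 + 19/346 → 16/173
merge 16/173 + 43/346 → 75/346
merge 25/173 + 51/346 → 101/346
merge 53/346 + 29/173 → 111/346
merge 59/346 + 75/346 → 67/173
merge 101/346 + 111/346 → 106/173
merge 67/173 + 106/173 → 1
L = 16/173 + 75/346 + 101/346 + 111/346 + 67/173 + 106/173 + 1 = 1011/346 ≈ 2.922 bits/symbol.

2.922 bits/symbol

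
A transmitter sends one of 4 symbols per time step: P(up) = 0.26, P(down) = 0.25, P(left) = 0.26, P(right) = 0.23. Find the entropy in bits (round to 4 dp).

H = −Σ pᵢ log₂ pᵢ.
−0.26·log₂(0.26) = 0.5053
−0.25·log₂(0.25) = 0.5000
−0.26·log₂(0.26) = 0.5053
−0.23·log₂(0.23) = 0.4877
Sum ≈ 1.9982 → 1.9982 bits.

1.9982 bits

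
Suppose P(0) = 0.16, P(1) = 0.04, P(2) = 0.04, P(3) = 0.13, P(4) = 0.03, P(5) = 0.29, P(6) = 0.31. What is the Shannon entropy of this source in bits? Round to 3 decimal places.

2.371 bits

H = −Σ pᵢ log₂ pᵢ.
−0.16·log₂(0.16) = 0.4230
−0.04·log₂(0.04) = 0.1858
−0.04·log₂(0.04) = 0.1858
−0.13·log₂(0.13) = 0.3826
−0.03·log₂(0.03) = 0.1518
−0.29·log₂(0.29) = 0.5179
−0.31·log₂(0.31) = 0.5238
Sum ≈ 2.3706 → 2.371 bits.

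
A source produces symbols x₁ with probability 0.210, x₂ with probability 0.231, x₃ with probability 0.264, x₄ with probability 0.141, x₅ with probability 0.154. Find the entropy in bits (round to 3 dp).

2.283 bits

H = −Σ pᵢ log₂ pᵢ.
−0.210·log₂(0.210) = 0.4728
−0.231·log₂(0.231) = 0.4883
−0.264·log₂(0.264) = 0.5072
−0.141·log₂(0.141) = 0.3985
−0.154·log₂(0.154) = 0.4156
Sum ≈ 2.2826 → 2.283 bits.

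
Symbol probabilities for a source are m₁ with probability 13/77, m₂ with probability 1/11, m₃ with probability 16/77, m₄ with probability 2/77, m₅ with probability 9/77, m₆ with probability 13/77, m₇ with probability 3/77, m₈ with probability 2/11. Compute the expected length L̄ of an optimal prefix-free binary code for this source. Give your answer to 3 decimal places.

2.831 bits/symbol

Repeatedly combine the two least-probable nodes; the expected code length is the sum of the merged weights.
merge 2/77 + 3/77 → 5/77
merge 5/77 + 1/11 → 12/77
merge 9/77 + 12/77 → 3/11
merge 13/77 + 13/77 → 26/77
merge 2/11 + 16/77 → 30/77
merge 3/11 + 26/77 → 47/77
merge 30/77 + 47/77 → 1
L = 5/77 + 12/77 + 3/11 + 26/77 + 30/77 + 47/77 + 1 = 218/77 ≈ 2.831 bits/symbol.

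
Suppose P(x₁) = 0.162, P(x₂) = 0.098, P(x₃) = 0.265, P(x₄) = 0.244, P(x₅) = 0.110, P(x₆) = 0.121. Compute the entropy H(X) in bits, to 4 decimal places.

2.4770 bits

H = −Σ pᵢ log₂ pᵢ.
−0.162·log₂(0.162) = 0.4254
−0.098·log₂(0.098) = 0.3284
−0.265·log₂(0.265) = 0.5077
−0.244·log₂(0.244) = 0.4966
−0.110·log₂(0.110) = 0.3503
−0.121·log₂(0.121) = 0.3687
Sum ≈ 2.4770 → 2.4770 bits.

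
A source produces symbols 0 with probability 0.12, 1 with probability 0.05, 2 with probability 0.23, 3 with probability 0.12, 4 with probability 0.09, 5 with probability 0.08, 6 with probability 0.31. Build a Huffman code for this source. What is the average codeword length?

Repeatedly combine the two least-probable nodes; the expected code length is the sum of the merged weights.
merge 1/20 + 2/25 → 13/100
merge 9/100 + 3/25 → 21/100
merge 3/25 + 13/100 → 1/4
merge 21/100 + 23/100 → 11/25
merge 1/4 + 31/100 → 14/25
merge 11/25 + 14/25 → 1
L = 13/100 + 21/100 + 1/4 + 11/25 + 14/25 + 1 = 259/100 = 2.59 bits/symbol.

2.59 bits/symbol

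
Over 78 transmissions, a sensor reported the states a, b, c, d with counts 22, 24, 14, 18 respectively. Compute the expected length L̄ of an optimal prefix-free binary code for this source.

2 bits/symbol

Probabilities are the counts divided by 78.
Repeatedly combine the two least-probable nodes; the expected code length is the sum of the merged weights.
merge 7/39 + 3/13 → 16/39
merge 11/39 + 4/13 → 23/39
merge 16/39 + 23/39 → 1
L = 16/39 + 23/39 + 1 = 2 bits/symbol.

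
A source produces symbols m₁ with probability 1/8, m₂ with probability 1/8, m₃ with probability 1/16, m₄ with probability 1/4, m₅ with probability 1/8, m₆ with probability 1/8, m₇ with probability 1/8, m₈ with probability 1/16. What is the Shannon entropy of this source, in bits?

2.875 bits

Each probability is a power of 1/2, so log₂(1/p) is an integer.
H = Σ p·log₂(1/p) = 1/8·3 + 1/8·3 + 1/16·4 + 1/4·2 + 1/8·3 + 1/8·3 + 1/8·3 + 1/16·4 = 2.875 bits.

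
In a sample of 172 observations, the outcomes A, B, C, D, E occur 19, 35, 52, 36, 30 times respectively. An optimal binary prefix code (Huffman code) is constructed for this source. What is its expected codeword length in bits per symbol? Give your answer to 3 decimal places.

2.285 bits/symbol

Probabilities are the counts divided by 172.
Repeatedly combine the two least-probable nodes; the expected code length is the sum of the merged weights.
merge 19/172 + 15/86 → 49/172
merge 35/172 + 9/43 → 71/172
merge 49/172 + 13/43 → 101/172
merge 71/172 + 101/172 → 1
L = 49/172 + 71/172 + 101/172 + 1 = 393/172 ≈ 2.285 bits/symbol.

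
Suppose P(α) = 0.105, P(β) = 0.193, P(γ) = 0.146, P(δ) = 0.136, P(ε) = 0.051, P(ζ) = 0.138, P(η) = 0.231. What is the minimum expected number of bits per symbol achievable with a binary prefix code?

2.732 bits/symbol

Repeatedly combine the two least-probable nodes; the expected code length is the sum of the merged weights.
merge 51/1000 + 21/200 → 39/250
merge 17/125 + 69/500 → 137/500
merge 73/500 + 39/250 → 151/500
merge 193/1000 + 231/1000 → 53/125
merge 137/500 + 151/500 → 72/125
merge 53/125 + 72/125 → 1
L = 39/250 + 137/500 + 151/500 + 53/125 + 72/125 + 1 = 683/250 = 2.732 bits/symbol.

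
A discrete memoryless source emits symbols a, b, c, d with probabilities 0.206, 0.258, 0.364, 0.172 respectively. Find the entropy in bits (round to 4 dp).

H = −Σ pᵢ log₂ pᵢ.
−0.206·log₂(0.206) = 0.4695
−0.258·log₂(0.258) = 0.5043
−0.364·log₂(0.364) = 0.5307
−0.172·log₂(0.172) = 0.4368
Sum ≈ 1.9413 → 1.9413 bits.

1.9413 bits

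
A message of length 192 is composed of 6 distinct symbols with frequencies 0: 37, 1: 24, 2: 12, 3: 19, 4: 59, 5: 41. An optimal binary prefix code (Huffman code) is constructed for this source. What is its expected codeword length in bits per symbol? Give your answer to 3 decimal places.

2.448 bits/symbol

Probabilities are the counts divided by 192.
Repeatedly combine the two least-probable nodes; the expected code length is the sum of the merged weights.
merge 1/16 + 19/192 → 31/192
merge 1/8 + 31/192 → 55/192
merge 37/192 + 41/192 → 13/32
merge 55/192 + 59/192 → 19/32
merge 13/32 + 19/32 → 1
L = 31/192 + 55/192 + 13/32 + 19/32 + 1 = 235/96 ≈ 2.448 bits/symbol.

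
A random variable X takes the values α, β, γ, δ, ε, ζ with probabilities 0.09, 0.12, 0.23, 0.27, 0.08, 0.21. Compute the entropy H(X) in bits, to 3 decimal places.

2.442 bits

H = −Σ pᵢ log₂ pᵢ.
−0.09·log₂(0.09) = 0.3127
−0.12·log₂(0.12) = 0.3671
−0.23·log₂(0.23) = 0.4877
−0.27·log₂(0.27) = 0.5100
−0.08·log₂(0.08) = 0.2915
−0.21·log₂(0.21) = 0.4728
Sum ≈ 2.4417 → 2.442 bits.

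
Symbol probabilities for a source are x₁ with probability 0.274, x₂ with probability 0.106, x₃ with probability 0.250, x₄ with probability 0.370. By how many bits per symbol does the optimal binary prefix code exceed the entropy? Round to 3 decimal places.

Entropy H = −Σ p log₂ p ≈ 1.8857 bits.
Huffman merges: 53/500+1/4→89/250; 137/500+89/250→63/100; 37/100+63/100→1. L = 993/500 ≈ 1.9860.
L − H = 1.9860 − 1.8857 = 0.100 bits.

0.100 bits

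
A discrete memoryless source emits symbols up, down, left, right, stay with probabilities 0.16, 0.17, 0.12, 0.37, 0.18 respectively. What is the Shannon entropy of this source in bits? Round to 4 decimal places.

2.2007 bits

H = −Σ pᵢ log₂ pᵢ.
−0.16·log₂(0.16) = 0.4230
−0.17·log₂(0.17) = 0.4346
−0.12·log₂(0.12) = 0.3671
−0.37·log₂(0.37) = 0.5307
−0.18·log₂(0.18) = 0.4453
Sum ≈ 2.2007 → 2.2007 bits.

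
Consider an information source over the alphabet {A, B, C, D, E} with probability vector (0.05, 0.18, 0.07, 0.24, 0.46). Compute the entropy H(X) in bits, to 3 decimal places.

H = −Σ pᵢ log₂ pᵢ.
−0.05·log₂(0.05) = 0.2161
−0.18·log₂(0.18) = 0.4453
−0.07·log₂(0.07) = 0.2686
−0.24·log₂(0.24) = 0.4941
−0.46·log₂(0.46) = 0.5153
Sum ≈ 1.9394 → 1.939 bits.

1.939 bits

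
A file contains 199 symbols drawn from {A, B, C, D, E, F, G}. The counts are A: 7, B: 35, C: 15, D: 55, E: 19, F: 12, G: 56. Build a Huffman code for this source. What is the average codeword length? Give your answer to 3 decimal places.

2.533 bits/symbol

Probabilities are the counts divided by 199.
Repeatedly combine the two least-probable nodes; the expected code length is the sum of the merged weights.
merge 7/199 + 12/199 → 19/199
merge 15/199 + 19/199 → 34/199
merge 19/199 + 34/199 → 53/199
merge 35/199 + 53/199 → 88/199
merge 55/199 + 56/199 → 111/199
merge 88/199 + 111/199 → 1
L = 19/199 + 34/199 + 53/199 + 88/199 + 111/199 + 1 = 504/199 ≈ 2.533 bits/symbol.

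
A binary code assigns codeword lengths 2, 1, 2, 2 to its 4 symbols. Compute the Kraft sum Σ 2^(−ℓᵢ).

With common denominator 2^2 = 4: Σ 2^(−ℓᵢ) = 1/4 + 2/4 + 1/4 + 1/4 = 5/4 = 1.25.

1.25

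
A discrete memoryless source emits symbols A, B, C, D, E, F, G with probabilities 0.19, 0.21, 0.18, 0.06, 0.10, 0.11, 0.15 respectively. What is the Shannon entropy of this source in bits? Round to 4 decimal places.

2.7099 bits

H = −Σ pᵢ log₂ pᵢ.
−0.19·log₂(0.19) = 0.4552
−0.21·log₂(0.21) = 0.4728
−0.18·log₂(0.18) = 0.4453
−0.06·log₂(0.06) = 0.2435
−0.10·log₂(0.10) = 0.3322
−0.11·log₂(0.11) = 0.3503
−0.15·log₂(0.15) = 0.4105
Sum ≈ 2.7099 → 2.7099 bits.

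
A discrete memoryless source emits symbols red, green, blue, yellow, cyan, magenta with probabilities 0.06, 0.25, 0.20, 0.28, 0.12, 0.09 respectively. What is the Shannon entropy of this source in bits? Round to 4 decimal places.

2.4019 bits

H = −Σ pᵢ log₂ pᵢ.
−0.06·log₂(0.06) = 0.2435
−0.25·log₂(0.25) = 0.5000
−0.20·log₂(0.20) = 0.4644
−0.28·log₂(0.28) = 0.5142
−0.12·log₂(0.12) = 0.3671
−0.09·log₂(0.09) = 0.3127
Sum ≈ 2.4019 → 2.4019 bits.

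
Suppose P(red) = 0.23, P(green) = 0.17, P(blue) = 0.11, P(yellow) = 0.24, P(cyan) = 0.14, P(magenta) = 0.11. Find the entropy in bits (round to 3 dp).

2.514 bits

H = −Σ pᵢ log₂ pᵢ.
−0.23·log₂(0.23) = 0.4877
−0.17·log₂(0.17) = 0.4346
−0.11·log₂(0.11) = 0.3503
−0.24·log₂(0.24) = 0.4941
−0.14·log₂(0.14) = 0.3971
−0.11·log₂(0.11) = 0.3503
Sum ≈ 2.5141 → 2.514 bits.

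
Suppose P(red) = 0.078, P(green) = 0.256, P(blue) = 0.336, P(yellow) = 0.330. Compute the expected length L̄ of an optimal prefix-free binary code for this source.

Repeatedly combine the two least-probable nodes; the expected code length is the sum of the merged weights.
merge 39/500 + 32/125 → 167/500
merge 33/100 + 167/500 → 83/125
merge 42/125 + 83/125 → 1
L = 167/500 + 83/125 + 1 = 999/500 = 1.998 bits/symbol.

1.998 bits/symbol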